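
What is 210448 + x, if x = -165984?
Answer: 44464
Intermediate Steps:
210448 + x = 210448 - 165984 = 44464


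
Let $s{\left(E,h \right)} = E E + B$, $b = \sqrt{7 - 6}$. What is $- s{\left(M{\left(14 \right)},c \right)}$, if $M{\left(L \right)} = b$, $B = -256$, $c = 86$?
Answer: $255$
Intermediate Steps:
$b = 1$ ($b = \sqrt{1} = 1$)
$M{\left(L \right)} = 1$
$s{\left(E,h \right)} = -256 + E^{2}$ ($s{\left(E,h \right)} = E E - 256 = E^{2} - 256 = -256 + E^{2}$)
$- s{\left(M{\left(14 \right)},c \right)} = - (-256 + 1^{2}) = - (-256 + 1) = \left(-1\right) \left(-255\right) = 255$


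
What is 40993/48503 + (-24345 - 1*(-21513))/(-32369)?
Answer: 1464262913/1569993607 ≈ 0.93266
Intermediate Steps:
40993/48503 + (-24345 - 1*(-21513))/(-32369) = 40993*(1/48503) + (-24345 + 21513)*(-1/32369) = 40993/48503 - 2832*(-1/32369) = 40993/48503 + 2832/32369 = 1464262913/1569993607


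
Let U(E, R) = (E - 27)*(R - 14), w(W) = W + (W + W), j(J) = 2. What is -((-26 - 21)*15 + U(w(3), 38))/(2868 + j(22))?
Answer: 1137/2870 ≈ 0.39617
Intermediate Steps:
w(W) = 3*W (w(W) = W + 2*W = 3*W)
U(E, R) = (-27 + E)*(-14 + R)
-((-26 - 21)*15 + U(w(3), 38))/(2868 + j(22)) = -((-26 - 21)*15 + (378 - 27*38 - 42*3 + (3*3)*38))/(2868 + 2) = -(-47*15 + (378 - 1026 - 14*9 + 9*38))/2870 = -(-705 + (378 - 1026 - 126 + 342))/2870 = -(-705 - 432)/2870 = -(-1137)/2870 = -1*(-1137/2870) = 1137/2870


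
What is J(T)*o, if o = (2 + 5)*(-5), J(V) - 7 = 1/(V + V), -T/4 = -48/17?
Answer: -94675/384 ≈ -246.55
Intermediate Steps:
T = 192/17 (T = -(-192)/17 = -4*(-48/17) = 192/17 ≈ 11.294)
J(V) = 7 + 1/(2*V) (J(V) = 7 + 1/(V + V) = 7 + 1/(2*V))
o = -35 (o = 7*(-5) = -35)
J(T)*o = (7 + 1/(2*(192/17)))*(-35) = (7 + (1/2)*(17/192))*(-35) = (7 + 17/384)*(-35) = (2705/384)*(-35) = -94675/384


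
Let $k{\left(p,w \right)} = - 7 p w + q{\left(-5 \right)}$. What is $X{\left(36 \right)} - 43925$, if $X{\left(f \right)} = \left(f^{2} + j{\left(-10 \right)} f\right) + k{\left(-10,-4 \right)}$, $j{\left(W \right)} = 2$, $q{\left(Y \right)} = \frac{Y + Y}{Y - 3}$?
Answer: $- \frac{171343}{4} \approx -42836.0$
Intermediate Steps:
$q{\left(Y \right)} = \frac{2 Y}{-3 + Y}$
$k{\left(p,w \right)} = \frac{5}{4} - 7 p w$ ($k{\left(p,w \right)} = - 7 p w + 2 \left(-5\right) \frac{1}{-3 - 5} = - 7 p w + 2 \left(-5\right) \frac{1}{-8} = - 7 p w + 2 \left(-5\right) \left(- \frac{1}{8}\right) = - 7 p w + \frac{5}{4} = \frac{5}{4} - 7 p w$)
$X{\left(f \right)} = - \frac{1115}{4} + f^{2} + 2 f$ ($X{\left(f \right)} = \left(f^{2} + 2 f\right) + \left(\frac{5}{4} - \left(-70\right) \left(-4\right)\right) = \left(f^{2} + 2 f\right) + \left(\frac{5}{4} - 280\right) = \left(f^{2} + 2 f\right) - \frac{1115}{4} = - \frac{1115}{4} + f^{2} + 2 f$)
$X{\left(36 \right)} - 43925 = \left(- \frac{1115}{4} + 36^{2} + 2 \cdot 36\right) - 43925 = \left(- \frac{1115}{4} + 1296 + 72\right) - 43925 = \frac{4357}{4} - 43925 = - \frac{171343}{4}$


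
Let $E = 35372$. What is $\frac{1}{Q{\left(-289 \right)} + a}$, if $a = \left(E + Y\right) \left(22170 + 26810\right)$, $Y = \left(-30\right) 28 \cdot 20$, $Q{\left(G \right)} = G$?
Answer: $\frac{1}{909656271} \approx 1.0993 \cdot 10^{-9}$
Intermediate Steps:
$Y = -16800$ ($Y = \left(-840\right) 20 = -16800$)
$a = 909656560$ ($a = \left(35372 - 16800\right) \left(22170 + 26810\right) = 18572 \cdot 48980 = 909656560$)
$\frac{1}{Q{\left(-289 \right)} + a} = \frac{1}{-289 + 909656560} = \frac{1}{909656271}$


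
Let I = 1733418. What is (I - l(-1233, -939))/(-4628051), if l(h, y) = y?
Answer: -1734357/4628051 ≈ -0.37475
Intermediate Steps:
(I - l(-1233, -939))/(-4628051) = (1733418 - 1*(-939))/(-4628051) = (1733418 + 939)*(-1/4628051) = 1734357*(-1/4628051) = -1734357/4628051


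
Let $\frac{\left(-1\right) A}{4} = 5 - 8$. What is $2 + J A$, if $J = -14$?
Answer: $-166$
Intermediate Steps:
$A = 12$ ($A = - 4 \left(5 - 8\right) = \left(-4\right) \left(-3\right) = 12$)
$2 + J A = 2 - 168 = -166$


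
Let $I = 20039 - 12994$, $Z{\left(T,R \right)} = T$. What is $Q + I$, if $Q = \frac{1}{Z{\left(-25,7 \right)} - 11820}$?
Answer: $\frac{83448024}{11845} \approx 7045.0$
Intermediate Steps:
$I = 7045$ ($I = 20039 - 12994 = 7045$)
$Q = - \frac{1}{11845}$ ($Q = \frac{1}{-25 - 11820} = \frac{1}{-11845} = - \frac{1}{11845} \approx -8.4424 \cdot 10^{-5}$)
$Q + I = - \frac{1}{11845} + 7045 = \frac{83448024}{11845}$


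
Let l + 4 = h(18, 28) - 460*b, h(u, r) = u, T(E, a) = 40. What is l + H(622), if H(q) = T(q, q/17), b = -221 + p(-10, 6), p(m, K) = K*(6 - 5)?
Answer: 98954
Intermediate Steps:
p(m, K) = K (p(m, K) = K*1 = K)
b = -215 (b = -221 + 6 = -215)
H(q) = 40
l = 98914 (l = -4 + (18 - 460*(-215)) = -4 + (18 + 98900) = -4 + 98918 = 98914)
l + H(622) = 98914 + 40 = 98954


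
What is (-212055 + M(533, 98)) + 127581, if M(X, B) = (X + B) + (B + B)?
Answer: -83647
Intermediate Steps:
M(X, B) = X + 3*B (M(X, B) = (B + X) + 2*B = X + 3*B)
(-212055 + M(533, 98)) + 127581 = (-212055 + (533 + 3*98)) + 127581 = (-212055 + (533 + 294)) + 127581 = (-212055 + 827) + 127581 = -211228 + 127581 = -83647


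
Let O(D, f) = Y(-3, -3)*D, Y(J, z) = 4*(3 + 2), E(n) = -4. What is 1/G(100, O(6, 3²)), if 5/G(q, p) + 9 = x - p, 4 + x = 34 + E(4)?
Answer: -103/5 ≈ -20.600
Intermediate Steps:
x = 26 (x = -4 + (34 - 4) = -4 + 30 = 26)
Y(J, z) = 20 (Y(J, z) = 4*5 = 20)
O(D, f) = 20*D
G(q, p) = 5/(17 - p) (G(q, p) = 5/(-9 + (26 - p)) = 5/(17 - p))
1/G(100, O(6, 3²)) = 1/(-5/(-17 + 20*6)) = 1/(-5/(-17 + 120)) = 1/(-5/103) = -103/5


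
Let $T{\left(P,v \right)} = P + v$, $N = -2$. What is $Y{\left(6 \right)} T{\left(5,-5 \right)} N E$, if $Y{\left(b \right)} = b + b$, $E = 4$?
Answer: $0$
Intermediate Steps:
$Y{\left(b \right)} = 2 b$
$Y{\left(6 \right)} T{\left(5,-5 \right)} N E = 2 \cdot 6 \left(5 - 5\right) \left(\left(-2\right) 4\right) = 12 \cdot 0 \left(-8\right) = 0 \left(-8\right) = 0$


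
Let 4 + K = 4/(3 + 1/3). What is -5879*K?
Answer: 82306/5 ≈ 16461.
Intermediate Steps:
K = -14/5 (K = -4 + 4/(3 + 1/3) = -4 + 4/(3 + ⅓) = -4 + 4/(10/3) = -4 + (3/10)*4 = -4 + 6/5 = -14/5 ≈ -2.8000)
-5879*K = -5879*(-14/5) = 82306/5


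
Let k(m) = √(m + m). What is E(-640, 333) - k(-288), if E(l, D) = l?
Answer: -640 - 24*I ≈ -640.0 - 24.0*I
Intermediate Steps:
k(m) = √2*√m (k(m) = √(2*m) = √2*√m)
E(-640, 333) - k(-288) = -640 - √2*√(-288) = -640 - √2*12*I*√2 = -640 - 24*I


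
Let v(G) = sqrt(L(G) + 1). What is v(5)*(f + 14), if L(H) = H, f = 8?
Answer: 22*sqrt(6) ≈ 53.889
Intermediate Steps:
v(G) = sqrt(1 + G) (v(G) = sqrt(G + 1) = sqrt(1 + G))
v(5)*(f + 14) = sqrt(1 + 5)*(8 + 14) = sqrt(6)*22 = 22*sqrt(6)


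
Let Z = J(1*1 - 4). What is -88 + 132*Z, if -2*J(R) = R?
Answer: 110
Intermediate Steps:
J(R) = -R/2
Z = 3/2 (Z = -(1*1 - 4)/2 = -(1 - 4)/2 = -½*(-3) = 3/2 ≈ 1.5000)
-88 + 132*Z = -88 + 132*(3/2) = -88 + 198 = 110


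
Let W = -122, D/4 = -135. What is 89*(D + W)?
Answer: -58918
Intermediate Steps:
D = -540 (D = 4*(-135) = -540)
89*(D + W) = 89*(-540 - 122) = 89*(-662) = -58918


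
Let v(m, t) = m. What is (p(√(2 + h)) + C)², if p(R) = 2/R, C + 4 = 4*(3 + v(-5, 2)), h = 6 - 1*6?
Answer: (12 - √2)² ≈ 112.06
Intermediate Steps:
h = 0 (h = 6 - 6 = 0)
C = -12 (C = -4 + 4*(3 - 5) = -4 + 4*(-2) = -4 - 8 = -12)
(p(√(2 + h)) + C)² = (2/(√(2 + 0)) - 12)² = (2/(√2) - 12)² = (2*(√2/2) - 12)² = (√2 - 12)² = (-12 + √2)²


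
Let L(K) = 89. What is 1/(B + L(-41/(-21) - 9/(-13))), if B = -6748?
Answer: -1/6659 ≈ -0.00015017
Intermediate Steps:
1/(B + L(-41/(-21) - 9/(-13))) = 1/(-6748 + 89) = 1/(-6659) = -1/6659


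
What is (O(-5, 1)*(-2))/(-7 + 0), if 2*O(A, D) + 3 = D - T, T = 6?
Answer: -8/7 ≈ -1.1429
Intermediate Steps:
O(A, D) = -9/2 + D/2 (O(A, D) = -3/2 + (D - 1*6)/2 = -3/2 + (D - 6)/2 = -3/2 + (-6 + D)/2 = -3/2 + (-3 + D/2) = -9/2 + D/2)
(O(-5, 1)*(-2))/(-7 + 0) = ((-9/2 + (½)*1)*(-2))/(-7 + 0) = ((-9/2 + ½)*(-2))/(-7) = -4*(-2)*(-⅐) = 8*(-⅐) = -8/7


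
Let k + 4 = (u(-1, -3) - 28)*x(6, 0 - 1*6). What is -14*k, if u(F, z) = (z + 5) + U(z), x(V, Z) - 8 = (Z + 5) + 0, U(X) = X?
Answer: 2898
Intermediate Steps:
x(V, Z) = 13 + Z (x(V, Z) = 8 + ((Z + 5) + 0) = 8 + ((5 + Z) + 0) = 8 + (5 + Z) = 13 + Z)
u(F, z) = 5 + 2*z (u(F, z) = (z + 5) + z = (5 + z) + z = 5 + 2*z)
k = -207 (k = -4 + ((5 + 2*(-3)) - 28)*(13 + (0 - 1*6)) = -4 + ((5 - 6) - 28)*(13 + (0 - 6)) = -4 + (-1 - 28)*(13 - 6) = -4 - 29*7 = -4 - 203 = -207)
-14*k = -14*(-207) = 2898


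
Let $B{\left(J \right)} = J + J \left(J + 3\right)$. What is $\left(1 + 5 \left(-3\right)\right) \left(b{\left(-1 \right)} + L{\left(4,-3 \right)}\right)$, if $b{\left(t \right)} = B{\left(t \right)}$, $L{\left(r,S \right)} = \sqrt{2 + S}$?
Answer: $42 - 14 i \approx 42.0 - 14.0 i$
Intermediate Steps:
$B{\left(J \right)} = J + J \left(3 + J\right)$
$b{\left(t \right)} = t \left(4 + t\right)$
$\left(1 + 5 \left(-3\right)\right) \left(b{\left(-1 \right)} + L{\left(4,-3 \right)}\right) = \left(1 + 5 \left(-3\right)\right) \left(- (4 - 1) + \sqrt{2 - 3}\right) = \left(1 - 15\right) \left(\left(-1\right) 3 + \sqrt{-1}\right) = - 14 \left(-3 + i\right) = 42 - 14 i$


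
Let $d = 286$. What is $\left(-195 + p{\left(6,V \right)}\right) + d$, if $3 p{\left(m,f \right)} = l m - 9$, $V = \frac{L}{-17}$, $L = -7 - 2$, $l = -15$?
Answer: $58$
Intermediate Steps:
$L = -9$
$V = \frac{9}{17}$ ($V = - \frac{9}{-17} = \left(-9\right) \left(- \frac{1}{17}\right) = \frac{9}{17} \approx 0.52941$)
$p{\left(m,f \right)} = -3 - 5 m$ ($p{\left(m,f \right)} = \frac{- 15 m - 9}{3} = \frac{-9 - 15 m}{3} = -3 - 5 m$)
$\left(-195 + p{\left(6,V \right)}\right) + d = \left(-195 - 33\right) + 286 = -228 + 286 = 58$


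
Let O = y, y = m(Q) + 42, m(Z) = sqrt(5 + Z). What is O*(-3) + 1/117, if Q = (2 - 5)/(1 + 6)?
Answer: -14741/117 - 12*sqrt(14)/7 ≈ -132.41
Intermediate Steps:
Q = -3/7 ≈ -0.42857
y = 42 + 4*sqrt(14)/7 (y = sqrt(5 - 3/7) + 42 = sqrt(32/7) + 42 = 4*sqrt(14)/7 + 42 = 42 + 4*sqrt(14)/7 ≈ 44.138)
O = 42 + 4*sqrt(14)/7 ≈ 44.138
O*(-3) + 1/117 = (42 + 4*sqrt(14)/7)*(-3) + 1/117 = (-126 - 12*sqrt(14)/7) + 1/117 = -14741/117 - 12*sqrt(14)/7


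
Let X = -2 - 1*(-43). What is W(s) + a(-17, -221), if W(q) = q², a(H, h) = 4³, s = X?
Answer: 1745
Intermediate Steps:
X = 41 (X = -2 + 43 = 41)
s = 41
a(H, h) = 64
W(s) + a(-17, -221) = 41² + 64 = 1681 + 64 = 1745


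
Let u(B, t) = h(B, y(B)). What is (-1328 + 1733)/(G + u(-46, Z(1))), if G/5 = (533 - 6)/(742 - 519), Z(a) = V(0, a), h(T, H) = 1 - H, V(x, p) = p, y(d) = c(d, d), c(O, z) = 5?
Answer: 30105/581 ≈ 51.816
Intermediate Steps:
y(d) = 5
Z(a) = a
u(B, t) = -4 (u(B, t) = 1 - 1*5 = 1 - 5 = -4)
G = 2635/223 (G = 5*((533 - 6)/(742 - 519)) = 5*(527/223) = 2635/223 ≈ 11.816)
(-1328 + 1733)/(G + u(-46, Z(1))) = (-1328 + 1733)/(2635/223 - 4) = 405/(1743/223) = 405*(223/1743) = 30105/581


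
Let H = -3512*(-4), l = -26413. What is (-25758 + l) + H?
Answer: -38123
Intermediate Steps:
H = 14048
(-25758 + l) + H = (-25758 - 26413) + 14048 = -52171 + 14048 = -38123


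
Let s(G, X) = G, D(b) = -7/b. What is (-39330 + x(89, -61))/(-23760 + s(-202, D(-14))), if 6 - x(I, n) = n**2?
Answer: 43045/23962 ≈ 1.7964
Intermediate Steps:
x(I, n) = 6 - n**2
(-39330 + x(89, -61))/(-23760 + s(-202, D(-14))) = (-39330 + (6 - 1*(-61)**2))/(-23760 - 202) = (-39330 + (6 - 1*3721))/(-23962) = (-39330 + (6 - 3721))*(-1/23962) = (-39330 - 3715)*(-1/23962) = -43045*(-1/23962) = 43045/23962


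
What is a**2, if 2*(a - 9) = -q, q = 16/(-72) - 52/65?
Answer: 183184/2025 ≈ 90.461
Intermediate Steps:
q = -46/45 (q = 16*(-1/72) - 52*1/65 = -2/9 - 4/5 = -46/45 ≈ -1.0222)
a = 428/45 (a = 9 + (-1*(-46/45))/2 = 9 + (1/2)*(46/45) = 9 + 23/45 = 428/45 ≈ 9.5111)
a**2 = (428/45)**2 = 183184/2025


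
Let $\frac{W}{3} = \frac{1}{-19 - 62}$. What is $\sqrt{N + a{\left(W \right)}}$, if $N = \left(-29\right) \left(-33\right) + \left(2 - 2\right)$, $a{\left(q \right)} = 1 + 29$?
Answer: $\sqrt{987} \approx 31.417$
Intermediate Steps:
$W = - \frac{1}{27}$ ($W = \frac{3}{-19 - 62} = \frac{3}{-81} = 3 \left(- \frac{1}{81}\right) = - \frac{1}{27} \approx -0.037037$)
$a{\left(q \right)} = 30$
$N = 957$ ($N = 957 + \left(2 - 2\right) = 957 + 0 = 957$)
$\sqrt{N + a{\left(W \right)}} = \sqrt{957 + 30} = \sqrt{987}$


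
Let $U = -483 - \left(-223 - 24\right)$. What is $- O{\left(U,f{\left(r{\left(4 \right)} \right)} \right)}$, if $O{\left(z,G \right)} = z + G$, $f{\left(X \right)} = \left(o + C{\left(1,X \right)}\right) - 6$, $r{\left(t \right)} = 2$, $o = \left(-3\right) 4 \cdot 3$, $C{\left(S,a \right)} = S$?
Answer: $277$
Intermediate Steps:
$o = -36$ ($o = \left(-12\right) 3 = -36$)
$U = -236$ ($U = -483 - -247 = -483 + 247 = -236$)
$f{\left(X \right)} = -41$ ($f{\left(X \right)} = \left(-36 + 1\right) - 6 = -35 - 6 = -41$)
$O{\left(z,G \right)} = G + z$
$- O{\left(U,f{\left(r{\left(4 \right)} \right)} \right)} = - (-41 - 236) = \left(-1\right) \left(-277\right) = 277$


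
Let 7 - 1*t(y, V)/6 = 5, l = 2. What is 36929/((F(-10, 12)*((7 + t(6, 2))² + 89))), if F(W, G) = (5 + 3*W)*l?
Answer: -36929/22500 ≈ -1.6413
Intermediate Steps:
t(y, V) = 12 (t(y, V) = 42 - 6*5 = 42 - 30 = 12)
F(W, G) = 10 + 6*W (F(W, G) = (5 + 3*W)*2 = 10 + 6*W)
36929/((F(-10, 12)*((7 + t(6, 2))² + 89))) = 36929/(((10 + 6*(-10))*((7 + 12)² + 89))) = 36929/(((10 - 60)*(19² + 89))) = 36929/((-50*(361 + 89))) = 36929/((-50*450)) = 36929/(-22500) = 36929*(-1/22500) = -36929/22500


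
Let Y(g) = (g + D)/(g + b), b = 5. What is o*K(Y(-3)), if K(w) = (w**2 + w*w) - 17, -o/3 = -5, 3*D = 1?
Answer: -605/3 ≈ -201.67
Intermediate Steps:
D = 1/3 (D = (1/3)*1 = 1/3 ≈ 0.33333)
o = 15 (o = -3*(-5) = 15)
Y(g) = (1/3 + g)/(5 + g) (Y(g) = (g + 1/3)/(g + 5) = (1/3 + g)/(5 + g))
K(w) = -17 + 2*w**2 (K(w) = (w**2 + w**2) - 17 = 2*w**2 - 17 = -17 + 2*w**2)
o*K(Y(-3)) = 15*(-17 + 2*((1/3 - 3)/(5 - 3))**2) = 15*(-17 + 2*(-8/3/2)**2) = 15*(-17 + 2*((1/2)*(-8/3))**2) = 15*(-17 + 2*(-4/3)**2) = 15*(-17 + 2*(16/9)) = 15*(-17 + 32/9) = 15*(-121/9) = -605/3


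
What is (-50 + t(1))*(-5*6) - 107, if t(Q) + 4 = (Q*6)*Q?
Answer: 1333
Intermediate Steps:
t(Q) = -4 + 6*Q**2 (t(Q) = -4 + (Q*6)*Q = -4 + (6*Q)*Q = -4 + 6*Q**2)
(-50 + t(1))*(-5*6) - 107 = (-50 + (-4 + 6*1**2))*(-5*6) - 107 = (-50 + (-4 + 6*1))*(-30) - 107 = (-50 + (-4 + 6))*(-30) - 107 = (-50 + 2)*(-30) - 107 = -48*(-30) - 107 = 1440 - 107 = 1333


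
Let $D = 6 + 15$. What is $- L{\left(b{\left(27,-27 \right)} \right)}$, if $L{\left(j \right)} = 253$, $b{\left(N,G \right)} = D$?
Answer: $-253$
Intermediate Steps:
$D = 21$
$b{\left(N,G \right)} = 21$
$- L{\left(b{\left(27,-27 \right)} \right)} = \left(-1\right) 253 = -253$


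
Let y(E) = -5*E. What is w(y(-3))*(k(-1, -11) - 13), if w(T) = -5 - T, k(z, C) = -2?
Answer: 300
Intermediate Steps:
w(y(-3))*(k(-1, -11) - 13) = (-5 - (-5)*(-3))*(-2 - 13) = (-5 - 1*15)*(-15) = (-5 - 15)*(-15) = -20*(-15) = 300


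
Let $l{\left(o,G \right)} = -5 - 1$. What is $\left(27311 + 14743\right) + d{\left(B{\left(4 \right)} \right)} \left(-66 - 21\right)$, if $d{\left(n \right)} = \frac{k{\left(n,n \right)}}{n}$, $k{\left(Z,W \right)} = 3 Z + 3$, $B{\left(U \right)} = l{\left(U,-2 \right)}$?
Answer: $\frac{83673}{2} \approx 41837.0$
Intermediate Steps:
$l{\left(o,G \right)} = -6$
$B{\left(U \right)} = -6$
$k{\left(Z,W \right)} = 3 + 3 Z$
$d{\left(n \right)} = \frac{3 + 3 n}{n}$
$\left(27311 + 14743\right) + d{\left(B{\left(4 \right)} \right)} \left(-66 - 21\right) = \left(27311 + 14743\right) + \left(3 + \frac{3}{-6}\right) \left(-66 - 21\right) = 42054 + \left(3 + 3 \left(- \frac{1}{6}\right)\right) \left(-87\right) = 42054 + \left(3 - \frac{1}{2}\right) \left(-87\right) = 42054 + \frac{5}{2} \left(-87\right) = 42054 - \frac{435}{2} = \frac{83673}{2}$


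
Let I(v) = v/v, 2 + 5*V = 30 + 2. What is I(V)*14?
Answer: 14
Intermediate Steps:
V = 6 (V = -⅖ + (30 + 2)/5 = -⅖ + (⅕)*32 = -⅖ + 32/5 = 6)
I(v) = 1
I(V)*14 = 1*14 = 14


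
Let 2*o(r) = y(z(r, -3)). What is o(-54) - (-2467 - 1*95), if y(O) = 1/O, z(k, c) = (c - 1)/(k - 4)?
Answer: 10277/4 ≈ 2569.3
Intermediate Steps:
z(k, c) = (-1 + c)/(-4 + k)
o(r) = 1/2 - r/8 (o(r) = 1/(2*(((-1 - 3)/(-4 + r)))) = 1/(2*((-4/(-4 + r)))) = (1 - r/4)/2 = 1/2 - r/8)
o(-54) - (-2467 - 1*95) = (1/2 - 1/8*(-54)) - (-2467 - 1*95) = (1/2 + 27/4) - (-2467 - 95) = 29/4 - 1*(-2562) = 29/4 + 2562 = 10277/4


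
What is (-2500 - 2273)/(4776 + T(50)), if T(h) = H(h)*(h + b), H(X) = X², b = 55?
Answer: -1591/89092 ≈ -0.017858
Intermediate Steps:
T(h) = h²*(55 + h) (T(h) = h²*(h + 55) = h²*(55 + h))
(-2500 - 2273)/(4776 + T(50)) = (-2500 - 2273)/(4776 + 50²*(55 + 50)) = -4773/(4776 + 2500*105) = -4773/(4776 + 262500) = -4773/267276 = -4773*1/267276 = -1591/89092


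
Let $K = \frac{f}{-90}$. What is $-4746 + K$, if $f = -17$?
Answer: $- \frac{427123}{90} \approx -4745.8$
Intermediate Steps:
$K = \frac{17}{90}$ ($K = \frac{1}{-90} \left(-17\right) = \left(- \frac{1}{90}\right) \left(-17\right) = \frac{17}{90} \approx 0.18889$)
$-4746 + K = -4746 + \frac{17}{90} = - \frac{427123}{90}$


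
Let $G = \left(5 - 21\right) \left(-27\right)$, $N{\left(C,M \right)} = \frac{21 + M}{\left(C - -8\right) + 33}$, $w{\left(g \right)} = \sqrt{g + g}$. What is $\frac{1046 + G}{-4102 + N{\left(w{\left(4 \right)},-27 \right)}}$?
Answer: $- \frac{1267919297}{3519074014} - \frac{2217 \sqrt{2}}{3519074014} \approx -0.3603$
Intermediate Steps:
$w{\left(g \right)} = \sqrt{2} \sqrt{g}$ ($w{\left(g \right)} = \sqrt{2 g} = \sqrt{2} \sqrt{g}$)
$N{\left(C,M \right)} = \frac{21 + M}{41 + C}$ ($N{\left(C,M \right)} = \frac{21 + M}{\left(C + 8\right) + 33} = \frac{21 + M}{\left(8 + C\right) + 33} = \frac{21 + M}{41 + C}$)
$G = 432$ ($G = \left(-16\right) \left(-27\right) = 432$)
$\frac{1046 + G}{-4102 + N{\left(w{\left(4 \right)},-27 \right)}} = \frac{1046 + 432}{-4102 + \frac{21 - 27}{41 + \sqrt{2} \sqrt{4}}} = \frac{1478}{-4102 + \frac{1}{41 + \sqrt{2} \cdot 2} \left(-6\right)} = \frac{1478}{-4102 + \frac{1}{41 + 2 \sqrt{2}} \left(-6\right)} = \frac{1478}{-4102 - \frac{6}{41 + 2 \sqrt{2}}}$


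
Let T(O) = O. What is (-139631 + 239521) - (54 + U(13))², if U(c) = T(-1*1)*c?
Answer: 98209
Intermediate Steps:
U(c) = -c (U(c) = (-1*1)*c = -c)
(-139631 + 239521) - (54 + U(13))² = (-139631 + 239521) - (54 - 1*13)² = 99890 - (54 - 13)² = 99890 - 1*41² = 99890 - 1*1681 = 99890 - 1681 = 98209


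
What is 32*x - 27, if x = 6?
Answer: 165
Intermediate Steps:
32*x - 27 = 32*6 - 27 = 192 - 27 = 165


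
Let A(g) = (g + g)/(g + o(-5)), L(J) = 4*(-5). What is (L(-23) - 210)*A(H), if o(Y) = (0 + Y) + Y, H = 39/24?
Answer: 5980/67 ≈ 89.254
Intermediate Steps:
H = 13/8 (H = 39*(1/24) = 13/8 ≈ 1.6250)
o(Y) = 2*Y (o(Y) = Y + Y = 2*Y)
L(J) = -20
A(g) = 2*g/(-10 + g) (A(g) = (g + g)/(g + 2*(-5)) = (2*g)/(g - 10) = (2*g)/(-10 + g) = 2*g/(-10 + g))
(L(-23) - 210)*A(H) = (-20 - 210)*(2*(13/8)/(-10 + 13/8)) = -460*13/(8*(-67/8)) = -460*13*(-8)/(8*67) = -230*(-26/67) = 5980/67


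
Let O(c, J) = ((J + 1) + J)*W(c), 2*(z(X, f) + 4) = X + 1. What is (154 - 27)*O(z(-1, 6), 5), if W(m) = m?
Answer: -5588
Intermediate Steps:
z(X, f) = -7/2 + X/2 (z(X, f) = -4 + (X + 1)/2 = -4 + (1 + X)/2 = -4 + (1/2 + X/2) = -7/2 + X/2)
O(c, J) = c*(1 + 2*J) (O(c, J) = ((J + 1) + J)*c = ((1 + J) + J)*c = (1 + 2*J)*c = c*(1 + 2*J))
(154 - 27)*O(z(-1, 6), 5) = (154 - 27)*((-7/2 + (1/2)*(-1))*(1 + 2*5)) = 127*((-7/2 - 1/2)*(1 + 10)) = 127*(-4*11) = 127*(-44) = -5588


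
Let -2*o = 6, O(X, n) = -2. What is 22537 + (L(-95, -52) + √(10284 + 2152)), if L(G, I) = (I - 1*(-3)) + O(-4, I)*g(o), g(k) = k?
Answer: 22494 + 2*√3109 ≈ 22606.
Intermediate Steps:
o = -3 (o = -½*6 = -3)
L(G, I) = 9 + I (L(G, I) = (I - 1*(-3)) - 2*(-3) = (I + 3) + 6 = (3 + I) + 6 = 9 + I)
22537 + (L(-95, -52) + √(10284 + 2152)) = 22537 + ((9 - 52) + √(10284 + 2152)) = 22537 + (-43 + √12436) = 22537 + (-43 + 2*√3109) = 22494 + 2*√3109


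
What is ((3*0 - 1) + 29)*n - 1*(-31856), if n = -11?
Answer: 31548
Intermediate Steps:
((3*0 - 1) + 29)*n - 1*(-31856) = ((3*0 - 1) + 29)*(-11) - 1*(-31856) = ((0 - 1) + 29)*(-11) + 31856 = (-1 + 29)*(-11) + 31856 = 28*(-11) + 31856 = -308 + 31856 = 31548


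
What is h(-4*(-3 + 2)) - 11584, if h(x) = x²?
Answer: -11568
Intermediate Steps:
h(-4*(-3 + 2)) - 11584 = (-4*(-3 + 2))² - 11584 = (-4*(-1))² - 11584 = 4² - 11584 = 16 - 11584 = -11568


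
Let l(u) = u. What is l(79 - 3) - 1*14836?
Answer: -14760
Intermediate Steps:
l(79 - 3) - 1*14836 = (79 - 3) - 1*14836 = 76 - 14836 = -14760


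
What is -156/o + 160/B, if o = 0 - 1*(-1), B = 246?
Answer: -19108/123 ≈ -155.35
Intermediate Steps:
o = 1 (o = 0 + 1 = 1)
-156/o + 160/B = -156/1 + 160/246 = -156*1 + 160*(1/246) = -156 + 80/123 = -19108/123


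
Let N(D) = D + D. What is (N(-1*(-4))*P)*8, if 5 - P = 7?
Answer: -128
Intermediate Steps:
N(D) = 2*D
P = -2 (P = 5 - 1*7 = 5 - 7 = -2)
(N(-1*(-4))*P)*8 = ((2*(-1*(-4)))*(-2))*8 = ((2*4)*(-2))*8 = (8*(-2))*8 = -16*8 = -128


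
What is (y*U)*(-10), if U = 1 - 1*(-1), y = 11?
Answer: -220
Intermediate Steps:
U = 2 (U = 1 + 1 = 2)
(y*U)*(-10) = (11*2)*(-10) = 22*(-10) = -220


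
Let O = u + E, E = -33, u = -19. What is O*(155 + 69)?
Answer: -11648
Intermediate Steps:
O = -52 (O = -19 - 33 = -52)
O*(155 + 69) = -52*(155 + 69) = -52*224 = -11648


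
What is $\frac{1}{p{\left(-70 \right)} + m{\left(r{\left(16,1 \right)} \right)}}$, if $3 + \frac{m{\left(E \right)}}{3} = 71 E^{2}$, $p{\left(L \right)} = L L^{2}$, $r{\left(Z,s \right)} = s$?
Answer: $- \frac{1}{342796} \approx -2.9172 \cdot 10^{-6}$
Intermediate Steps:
$p{\left(L \right)} = L^{3}$
$m{\left(E \right)} = -9 + 213 E^{2}$ ($m{\left(E \right)} = -9 + 3 \cdot 71 E^{2} = -9 + 213 E^{2}$)
$\frac{1}{p{\left(-70 \right)} + m{\left(r{\left(16,1 \right)} \right)}} = \frac{1}{\left(-70\right)^{3} - \left(9 - 213 \cdot 1^{2}\right)} = \frac{1}{-343000 + \left(-9 + 213 \cdot 1\right)} = \frac{1}{-343000 + \left(-9 + 213\right)} = \frac{1}{-343000 + 204} = \frac{1}{-342796} = - \frac{1}{342796}$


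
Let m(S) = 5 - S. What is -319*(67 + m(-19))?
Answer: -29029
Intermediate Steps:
-319*(67 + m(-19)) = -319*(67 + (5 - 1*(-19))) = -319*(67 + (5 + 19)) = -319*(67 + 24) = -319*91 = -29029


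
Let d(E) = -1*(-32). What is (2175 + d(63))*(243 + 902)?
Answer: 2527015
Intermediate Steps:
d(E) = 32
(2175 + d(63))*(243 + 902) = (2175 + 32)*(243 + 902) = 2207*1145 = 2527015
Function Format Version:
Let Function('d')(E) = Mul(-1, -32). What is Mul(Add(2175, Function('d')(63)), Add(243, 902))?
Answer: 2527015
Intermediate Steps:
Function('d')(E) = 32
Mul(Add(2175, Function('d')(63)), Add(243, 902)) = Mul(Add(2175, 32), Add(243, 902)) = Mul(2207, 1145) = 2527015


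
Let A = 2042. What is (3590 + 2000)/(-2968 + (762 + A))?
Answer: -2795/82 ≈ -34.085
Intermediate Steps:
(3590 + 2000)/(-2968 + (762 + A)) = (3590 + 2000)/(-2968 + (762 + 2042)) = 5590/(-2968 + 2804) = 5590/(-164) = 5590*(-1/164) = -2795/82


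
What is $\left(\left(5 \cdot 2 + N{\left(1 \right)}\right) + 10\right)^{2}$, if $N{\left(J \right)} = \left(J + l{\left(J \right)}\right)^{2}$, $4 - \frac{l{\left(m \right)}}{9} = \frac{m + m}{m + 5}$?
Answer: $1382976$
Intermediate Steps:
$l{\left(m \right)} = 36 - \frac{18 m}{5 + m}$ ($l{\left(m \right)} = 36 - 9 \frac{m + m}{m + 5} = 36 - 9 \frac{2 m}{5 + m} = 36 - \frac{18 m}{5 + m}$)
$N{\left(J \right)} = \left(J + \frac{18 \left(10 + J\right)}{5 + J}\right)^{2}$
$\left(\left(5 \cdot 2 + N{\left(1 \right)}\right) + 10\right)^{2} = \left(\left(5 \cdot 2 + \frac{\left(180 + 1^{2} + 23 \cdot 1\right)^{2}}{\left(5 + 1\right)^{2}}\right) + 10\right)^{2} = \left(\left(10 + \frac{\left(180 + 1 + 23\right)^{2}}{36}\right) + 10\right)^{2} = \left(\left(10 + \frac{204^{2}}{36}\right) + 10\right)^{2} = \left(\left(10 + \frac{1}{36} \cdot 41616\right) + 10\right)^{2} = \left(\left(10 + 1156\right) + 10\right)^{2} = \left(1166 + 10\right)^{2} = 1176^{2} = 1382976$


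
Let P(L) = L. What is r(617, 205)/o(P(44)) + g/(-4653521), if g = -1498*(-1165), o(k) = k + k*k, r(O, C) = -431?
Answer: -5461104151/9213971580 ≈ -0.59270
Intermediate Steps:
o(k) = k + k²
g = 1745170
r(617, 205)/o(P(44)) + g/(-4653521) = -431*1/(44*(1 + 44)) + 1745170/(-4653521) = -431/(44*45) + 1745170*(-1/4653521) = -431/1980 - 1745170/4653521 = -5461104151/9213971580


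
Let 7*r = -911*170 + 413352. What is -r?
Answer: -36926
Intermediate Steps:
r = 36926 (r = (-911*170 + 413352)/7 = (-154870 + 413352)/7 = (⅐)*258482 = 36926)
-r = -1*36926 = -36926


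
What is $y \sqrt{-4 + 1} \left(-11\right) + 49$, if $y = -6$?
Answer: $49 + 66 i \sqrt{3} \approx 49.0 + 114.32 i$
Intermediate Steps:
$y \sqrt{-4 + 1} \left(-11\right) + 49 = - 6 \sqrt{-4 + 1} \left(-11\right) + 49 = - 6 \sqrt{-3} \left(-11\right) + 49 = - 6 i \sqrt{3} \left(-11\right) + 49 = 66 i \sqrt{3} + 49 = 49 + 66 i \sqrt{3}$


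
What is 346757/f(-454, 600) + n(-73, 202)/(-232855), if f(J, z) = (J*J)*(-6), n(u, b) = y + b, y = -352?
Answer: -16111719367/57594169416 ≈ -0.27975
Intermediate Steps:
n(u, b) = -352 + b
f(J, z) = -6*J**2 (f(J, z) = J**2*(-6) = -6*J**2)
346757/f(-454, 600) + n(-73, 202)/(-232855) = 346757/((-6*(-454)**2)) + (-352 + 202)/(-232855) = 346757/((-6*206116)) - 150*(-1/232855) = 346757/(-1236696) + 30/46571 = 346757*(-1/1236696) + 30/46571 = -346757/1236696 + 30/46571 = -16111719367/57594169416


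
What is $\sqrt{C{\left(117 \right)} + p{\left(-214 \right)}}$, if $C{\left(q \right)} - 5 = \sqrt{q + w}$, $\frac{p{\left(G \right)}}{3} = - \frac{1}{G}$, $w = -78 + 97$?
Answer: $\frac{\sqrt{229622 + 91592 \sqrt{34}}}{214} \approx 4.0836$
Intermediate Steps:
$w = 19$
$p{\left(G \right)} = - \frac{3}{G}$ ($p{\left(G \right)} = 3 \left(- \frac{1}{G}\right) = - \frac{3}{G}$)
$C{\left(q \right)} = 5 + \sqrt{19 + q}$ ($C{\left(q \right)} = 5 + \sqrt{q + 19} = 5 + \sqrt{19 + q}$)
$\sqrt{C{\left(117 \right)} + p{\left(-214 \right)}} = \sqrt{\left(5 + \sqrt{19 + 117}\right) - \frac{3}{-214}} = \sqrt{\left(5 + \sqrt{136}\right) - - \frac{3}{214}} = \sqrt{\left(5 + 2 \sqrt{34}\right) + \frac{3}{214}} = \sqrt{\frac{1073}{214} + 2 \sqrt{34}}$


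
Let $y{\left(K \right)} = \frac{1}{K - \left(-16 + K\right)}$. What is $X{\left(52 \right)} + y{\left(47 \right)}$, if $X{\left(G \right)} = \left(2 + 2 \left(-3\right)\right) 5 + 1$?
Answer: $- \frac{303}{16} \approx -18.938$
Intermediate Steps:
$X{\left(G \right)} = -19$ ($X{\left(G \right)} = \left(2 - 6\right) 5 + 1 = \left(-4\right) 5 + 1 = -20 + 1 = -19$)
$y{\left(K \right)} = \frac{1}{16}$
$X{\left(52 \right)} + y{\left(47 \right)} = -19 + \frac{1}{16} = - \frac{303}{16}$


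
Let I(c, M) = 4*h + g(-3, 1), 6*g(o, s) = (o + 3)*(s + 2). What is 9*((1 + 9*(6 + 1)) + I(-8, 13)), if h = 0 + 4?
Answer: 720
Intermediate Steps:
h = 4
g(o, s) = (2 + s)*(3 + o)/6 (g(o, s) = ((o + 3)*(s + 2))/6 = ((3 + o)*(2 + s))/6 = ((2 + s)*(3 + o))/6 = (2 + s)*(3 + o)/6)
I(c, M) = 16 (I(c, M) = 4*4 + (1 + (1/2)*1 + (1/3)*(-3) + (1/6)*(-3)*1) = 16 + (1 + 1/2 - 1 - 1/2) = 16 + 0 = 16)
9*((1 + 9*(6 + 1)) + I(-8, 13)) = 9*((1 + 9*(6 + 1)) + 16) = 9*((1 + 9*7) + 16) = 9*((1 + 63) + 16) = 9*(64 + 16) = 9*80 = 720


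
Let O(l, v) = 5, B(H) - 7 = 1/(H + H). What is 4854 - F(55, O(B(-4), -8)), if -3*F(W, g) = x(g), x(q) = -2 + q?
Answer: 4855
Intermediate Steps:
B(H) = 7 + 1/(2*H) (B(H) = 7 + 1/(H + H) = 7 + 1/(2*H))
F(W, g) = ⅔ - g/3 (F(W, g) = -(-2 + g)/3 = ⅔ - g/3)
4854 - F(55, O(B(-4), -8)) = 4854 - (⅔ - ⅓*5) = 4854 - (⅔ - 5/3) = 4854 - 1*(-1) = 4854 + 1 = 4855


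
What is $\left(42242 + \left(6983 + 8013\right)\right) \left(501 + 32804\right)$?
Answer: $1906311590$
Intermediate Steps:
$\left(42242 + \left(6983 + 8013\right)\right) \left(501 + 32804\right) = \left(42242 + 14996\right) 33305 = 57238 \cdot 33305 = 1906311590$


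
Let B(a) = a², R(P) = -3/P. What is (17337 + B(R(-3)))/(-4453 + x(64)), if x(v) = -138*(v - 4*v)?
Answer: 17338/22043 ≈ 0.78655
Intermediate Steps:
x(v) = 414*v (x(v) = -(-414)*v = 414*v)
(17337 + B(R(-3)))/(-4453 + x(64)) = (17337 + (-3/(-3))²)/(-4453 + 414*64) = (17337 + (-3*(-⅓))²)/(-4453 + 26496) = (17337 + 1²)/22043 = (17337 + 1)*(1/22043) = 17338*(1/22043) = 17338/22043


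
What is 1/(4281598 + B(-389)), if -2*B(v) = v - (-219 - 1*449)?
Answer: 2/8562917 ≈ 2.3357e-7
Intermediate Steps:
B(v) = -334 - v/2 (B(v) = -(v - (-219 - 1*449))/2 = -(v - (-219 - 449))/2 = -(v - 1*(-668))/2 = -(v + 668)/2 = -(668 + v)/2 = -334 - v/2)
1/(4281598 + B(-389)) = 1/(4281598 + (-334 - 1/2*(-389))) = 1/(4281598 + (-334 + 389/2)) = 1/(4281598 - 279/2) = 1/(8562917/2) = 2/8562917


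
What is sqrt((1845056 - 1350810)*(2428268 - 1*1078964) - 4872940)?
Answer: 2*sqrt(166720807961) ≈ 8.1663e+5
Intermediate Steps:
sqrt((1845056 - 1350810)*(2428268 - 1*1078964) - 4872940) = sqrt(494246*(2428268 - 1078964) - 4872940) = sqrt(494246*1349304 - 4872940) = sqrt(666888104784 - 4872940) = sqrt(666883231844) = 2*sqrt(166720807961)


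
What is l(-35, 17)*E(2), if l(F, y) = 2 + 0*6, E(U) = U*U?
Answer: 8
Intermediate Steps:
E(U) = U**2
l(F, y) = 2 (l(F, y) = 2 + 0 = 2)
l(-35, 17)*E(2) = 2*2**2 = 2*4 = 8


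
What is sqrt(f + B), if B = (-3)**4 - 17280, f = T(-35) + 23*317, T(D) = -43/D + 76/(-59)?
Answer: I*sqrt(42250195295)/2065 ≈ 99.539*I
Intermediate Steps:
T(D) = -76/59 - 43/D (T(D) = -43/D + 76*(-1/59) = -43/D - 76/59 = -76/59 - 43/D)
f = 15055792/2065 (f = (-76/59 - 43/(-35)) + 23*317 = (-76/59 - 43*(-1/35)) + 7291 = (-76/59 + 43/35) + 7291 = -123/2065 + 7291 = 15055792/2065 ≈ 7290.9)
B = -17199 (B = 81 - 17280 = -17199)
sqrt(f + B) = sqrt(15055792/2065 - 17199) = sqrt(-20460143/2065) = I*sqrt(42250195295)/2065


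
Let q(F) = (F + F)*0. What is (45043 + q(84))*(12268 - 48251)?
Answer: -1620782269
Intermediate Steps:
q(F) = 0 (q(F) = (2*F)*0 = 0)
(45043 + q(84))*(12268 - 48251) = (45043 + 0)*(12268 - 48251) = 45043*(-35983) = -1620782269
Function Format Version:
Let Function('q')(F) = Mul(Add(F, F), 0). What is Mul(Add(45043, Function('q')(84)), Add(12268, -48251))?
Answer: -1620782269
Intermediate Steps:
Function('q')(F) = 0 (Function('q')(F) = Mul(Mul(2, F), 0) = 0)
Mul(Add(45043, Function('q')(84)), Add(12268, -48251)) = Mul(Add(45043, 0), Add(12268, -48251)) = Mul(45043, -35983) = -1620782269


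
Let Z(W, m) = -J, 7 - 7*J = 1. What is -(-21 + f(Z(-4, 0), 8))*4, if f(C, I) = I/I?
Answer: 80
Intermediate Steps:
J = 6/7 (J = 1 - 1/7*1 = 1 - 1/7 = 6/7 ≈ 0.85714)
Z(W, m) = -6/7 (Z(W, m) = -1*6/7 = -6/7)
f(C, I) = 1
-(-21 + f(Z(-4, 0), 8))*4 = -(-21 + 1)*4 = -(-20)*4 = -1*(-80) = 80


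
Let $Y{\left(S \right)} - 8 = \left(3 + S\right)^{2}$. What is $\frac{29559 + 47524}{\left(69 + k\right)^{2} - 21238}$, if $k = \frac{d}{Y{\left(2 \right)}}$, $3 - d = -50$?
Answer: $- \frac{83943387}{17699282} \approx -4.7428$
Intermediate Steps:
$d = 53$ ($d = 3 - -50 = 3 + 50 = 53$)
$Y{\left(S \right)} = 8 + \left(3 + S\right)^{2}$
$k = \frac{53}{33}$ ($k = \frac{53}{8 + \left(3 + 2\right)^{2}} = \frac{53}{8 + 5^{2}} = \frac{53}{8 + 25} = \frac{53}{33} \approx 1.6061$)
$\frac{29559 + 47524}{\left(69 + k\right)^{2} - 21238} = \frac{29559 + 47524}{\left(69 + \frac{53}{33}\right)^{2} - 21238} = \frac{77083}{\left(\frac{2330}{33}\right)^{2} - 21238} = \frac{77083}{\frac{5428900}{1089} - 21238} = \frac{77083}{- \frac{17699282}{1089}} = 77083 \left(- \frac{1089}{17699282}\right) = - \frac{83943387}{17699282}$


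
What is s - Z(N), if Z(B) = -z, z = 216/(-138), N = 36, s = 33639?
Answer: 773661/23 ≈ 33637.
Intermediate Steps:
z = -36/23 (z = 216*(-1/138) = -36/23 ≈ -1.5652)
Z(B) = 36/23 (Z(B) = -1*(-36/23) = 36/23)
s - Z(N) = 33639 - 1*36/23 = 33639 - 36/23 = 773661/23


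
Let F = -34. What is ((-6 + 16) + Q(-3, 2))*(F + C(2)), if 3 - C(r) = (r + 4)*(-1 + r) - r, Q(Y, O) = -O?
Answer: -280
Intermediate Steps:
C(r) = 3 + r - (-1 + r)*(4 + r) (C(r) = 3 - ((r + 4)*(-1 + r) - r) = 3 - ((4 + r)*(-1 + r) - r) = 3 - ((-1 + r)*(4 + r) - r) = 3 - (-r + (-1 + r)*(4 + r)) = 3 + (r - (-1 + r)*(4 + r)) = 3 + r - (-1 + r)*(4 + r))
((-6 + 16) + Q(-3, 2))*(F + C(2)) = ((-6 + 16) - 1*2)*(-34 + (7 - 1*2² - 2*2)) = (10 - 2)*(-34 + (7 - 1*4 - 4)) = 8*(-34 + (7 - 4 - 4)) = 8*(-34 - 1) = 8*(-35) = -280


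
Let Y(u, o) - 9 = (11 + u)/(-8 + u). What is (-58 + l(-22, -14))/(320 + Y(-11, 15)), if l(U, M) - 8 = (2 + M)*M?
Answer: 118/329 ≈ 0.35866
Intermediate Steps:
Y(u, o) = 9 + (11 + u)/(-8 + u)
l(U, M) = 8 + M*(2 + M) (l(U, M) = 8 + (2 + M)*M = 8 + M*(2 + M))
(-58 + l(-22, -14))/(320 + Y(-11, 15)) = (-58 + (8 + (-14)² + 2*(-14)))/(320 + (-61 + 10*(-11))/(-8 - 11)) = (-58 + (8 + 196 - 28))/(320 + (-61 - 110)/(-19)) = (-58 + 176)/(320 - 1/19*(-171)) = 118/(320 + 9) = 118/329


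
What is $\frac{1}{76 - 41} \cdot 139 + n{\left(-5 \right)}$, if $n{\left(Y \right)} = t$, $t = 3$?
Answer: $\frac{244}{35} \approx 6.9714$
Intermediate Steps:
$n{\left(Y \right)} = 3$
$\frac{1}{76 - 41} \cdot 139 + n{\left(-5 \right)} = \frac{1}{76 - 41} \cdot 139 + 3 = \frac{1}{35} \cdot 139 + 3 = \frac{139}{35} + 3 = \frac{244}{35}$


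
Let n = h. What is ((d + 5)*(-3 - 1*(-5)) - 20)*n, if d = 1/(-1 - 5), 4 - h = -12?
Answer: -496/3 ≈ -165.33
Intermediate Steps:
h = 16 (h = 4 - 1*(-12) = 4 + 12 = 16)
n = 16
d = -⅙ (d = 1/(-6) = -⅙ ≈ -0.16667)
((d + 5)*(-3 - 1*(-5)) - 20)*n = ((-⅙ + 5)*(-3 - 1*(-5)) - 20)*16 = (29*(-3 + 5)/6 - 20)*16 = ((29/6)*2 - 20)*16 = (29/3 - 20)*16 = -31/3*16 = -496/3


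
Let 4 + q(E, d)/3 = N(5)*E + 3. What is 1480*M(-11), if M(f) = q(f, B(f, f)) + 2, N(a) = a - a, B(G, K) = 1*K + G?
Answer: -1480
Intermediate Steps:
B(G, K) = G + K (B(G, K) = K + G = G + K)
N(a) = 0
q(E, d) = -3 (q(E, d) = -12 + 3*(0*E + 3) = -12 + 3*(0 + 3) = -12 + 3*3 = -12 + 9 = -3)
M(f) = -1 (M(f) = -3 + 2 = -1)
1480*M(-11) = 1480*(-1) = -1480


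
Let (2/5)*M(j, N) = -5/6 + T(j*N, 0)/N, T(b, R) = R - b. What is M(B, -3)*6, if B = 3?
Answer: -115/2 ≈ -57.500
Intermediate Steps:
M(j, N) = -25/12 - 5*j/2 (M(j, N) = 5*(-5/6 + (0 - j*N)/N)/2 = 5*(-5*⅙ + (0 - N*j)/N)/2 = 5*(-⅚ + (0 - N*j)/N)/2 = 5*(-⅚ + (-N*j)/N)/2 = 5*(-⅚ - j)/2 = -25/12 - 5*j/2)
M(B, -3)*6 = (-25/12 - 5/2*3)*6 = (-25/12 - 15/2)*6 = -115/12*6 = -115/2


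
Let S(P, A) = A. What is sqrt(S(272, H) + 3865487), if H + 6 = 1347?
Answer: 2*sqrt(966707) ≈ 1966.4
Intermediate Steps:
H = 1341 (H = -6 + 1347 = 1341)
sqrt(S(272, H) + 3865487) = sqrt(1341 + 3865487) = sqrt(3866828) = 2*sqrt(966707)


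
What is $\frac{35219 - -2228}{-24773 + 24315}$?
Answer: $- \frac{37447}{458} \approx -81.762$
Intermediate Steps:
$\frac{35219 - -2228}{-24773 + 24315} = \frac{35219 + 2228}{-458} = 37447 \left(- \frac{1}{458}\right) = - \frac{37447}{458}$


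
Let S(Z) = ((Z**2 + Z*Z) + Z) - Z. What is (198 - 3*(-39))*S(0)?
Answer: 0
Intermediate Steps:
S(Z) = 2*Z**2 (S(Z) = ((Z**2 + Z**2) + Z) - Z = (2*Z**2 + Z) - Z = (Z + 2*Z**2) - Z = 2*Z**2)
(198 - 3*(-39))*S(0) = (198 - 3*(-39))*(2*0**2) = (198 + 117)*(2*0) = 315*0 = 0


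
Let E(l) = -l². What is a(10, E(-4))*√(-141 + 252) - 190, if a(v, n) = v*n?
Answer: -190 - 160*√111 ≈ -1875.7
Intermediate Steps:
a(v, n) = n*v
a(10, E(-4))*√(-141 + 252) - 190 = (-1*(-4)²*10)*√(-141 + 252) - 190 = (-1*16*10)*√111 - 190 = (-16*10)*√111 - 190 = -160*√111 - 190 = -190 - 160*√111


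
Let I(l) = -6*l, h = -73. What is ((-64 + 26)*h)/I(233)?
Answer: -1387/699 ≈ -1.9843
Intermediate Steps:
((-64 + 26)*h)/I(233) = ((-64 + 26)*(-73))/((-6*233)) = -38*(-73)/(-1398) = 2774*(-1/1398) = -1387/699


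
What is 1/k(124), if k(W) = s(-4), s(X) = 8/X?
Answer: -1/2 ≈ -0.50000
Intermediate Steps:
k(W) = -2 (k(W) = 8/(-4) = 8*(-1/4) = -2)
1/k(124) = 1/(-2) = -1/2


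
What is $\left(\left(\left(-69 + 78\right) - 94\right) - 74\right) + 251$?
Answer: $92$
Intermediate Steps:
$\left(\left(\left(-69 + 78\right) - 94\right) - 74\right) + 251 = \left(\left(9 - 94\right) - 74\right) + 251 = \left(-85 - 74\right) + 251 = -159 + 251 = 92$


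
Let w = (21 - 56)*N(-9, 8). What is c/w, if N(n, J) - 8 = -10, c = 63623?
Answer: 9089/10 ≈ 908.90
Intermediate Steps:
N(n, J) = -2 (N(n, J) = 8 - 10 = -2)
w = 70 (w = (21 - 56)*(-2) = -35*(-2) = 70)
c/w = 63623/70 = 63623*(1/70) = 9089/10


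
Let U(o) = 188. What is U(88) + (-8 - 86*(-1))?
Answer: 266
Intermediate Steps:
U(88) + (-8 - 86*(-1)) = 188 + (-8 - 86*(-1)) = 188 + (-8 - 43*(-2)) = 188 + (-8 + 86) = 188 + 78 = 266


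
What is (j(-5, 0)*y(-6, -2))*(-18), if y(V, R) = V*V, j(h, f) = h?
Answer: 3240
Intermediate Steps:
y(V, R) = V²
(j(-5, 0)*y(-6, -2))*(-18) = -5*(-6)²*(-18) = -5*36*(-18) = -180*(-18) = 3240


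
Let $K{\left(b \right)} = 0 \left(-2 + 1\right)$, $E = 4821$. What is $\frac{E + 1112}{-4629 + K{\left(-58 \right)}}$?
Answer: $- \frac{5933}{4629} \approx -1.2817$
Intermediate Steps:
$K{\left(b \right)} = 0$ ($K{\left(b \right)} = 0 \left(-1\right) = 0$)
$\frac{E + 1112}{-4629 + K{\left(-58 \right)}} = \frac{4821 + 1112}{-4629 + 0} = \frac{5933}{-4629} = 5933 \left(- \frac{1}{4629}\right) = - \frac{5933}{4629}$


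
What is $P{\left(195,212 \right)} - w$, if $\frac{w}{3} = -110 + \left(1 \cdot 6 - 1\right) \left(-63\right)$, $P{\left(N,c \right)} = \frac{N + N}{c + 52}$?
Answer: $\frac{56165}{44} \approx 1276.5$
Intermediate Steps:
$P{\left(N,c \right)} = \frac{2 N}{52 + c}$
$w = -1275$ ($w = 3 \left(-110 + \left(1 \cdot 6 - 1\right) \left(-63\right)\right) = 3 \left(-110 + \left(6 - 1\right) \left(-63\right)\right) = 3 \left(-110 + 5 \left(-63\right)\right) = 3 \left(-110 - 315\right) = 3 \left(-425\right) = -1275$)
$P{\left(195,212 \right)} - w = 2 \cdot 195 \frac{1}{52 + 212} - -1275 = 2 \cdot 195 \cdot \frac{1}{264} + 1275 = \frac{65}{44} + 1275 = \frac{56165}{44}$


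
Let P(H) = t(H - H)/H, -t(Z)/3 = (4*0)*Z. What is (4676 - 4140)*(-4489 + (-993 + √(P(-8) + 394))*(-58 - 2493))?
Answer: 1355358544 - 1367336*√394 ≈ 1.3282e+9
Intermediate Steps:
t(Z) = 0 (t(Z) = -3*4*0*Z = -0*Z = -3*0 = 0)
P(H) = 0 (P(H) = 0/H = 0)
(4676 - 4140)*(-4489 + (-993 + √(P(-8) + 394))*(-58 - 2493)) = (4676 - 4140)*(-4489 + (-993 + √(0 + 394))*(-58 - 2493)) = 536*(-4489 + (-993 + √394)*(-2551)) = 536*(-4489 + (2533143 - 2551*√394)) = 536*(2528654 - 2551*√394) = 1355358544 - 1367336*√394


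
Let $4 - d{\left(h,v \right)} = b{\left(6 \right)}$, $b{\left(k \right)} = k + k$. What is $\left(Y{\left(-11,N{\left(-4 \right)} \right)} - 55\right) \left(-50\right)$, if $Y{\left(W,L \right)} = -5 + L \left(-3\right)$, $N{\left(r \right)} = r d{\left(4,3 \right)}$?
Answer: $7800$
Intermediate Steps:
$b{\left(k \right)} = 2 k$
$d{\left(h,v \right)} = -8$ ($d{\left(h,v \right)} = 4 - 2 \cdot 6 = 4 - 12 = -8$)
$N{\left(r \right)} = - 8 r$ ($N{\left(r \right)} = r \left(-8\right) = - 8 r$)
$Y{\left(W,L \right)} = -5 - 3 L$
$\left(Y{\left(-11,N{\left(-4 \right)} \right)} - 55\right) \left(-50\right) = \left(\left(-5 - 3 \left(\left(-8\right) \left(-4\right)\right)\right) - 55\right) \left(-50\right) = \left(\left(-5 - 96\right) - 55\right) \left(-50\right) = \left(-101 - 55\right) \left(-50\right) = \left(-156\right) \left(-50\right) = 7800$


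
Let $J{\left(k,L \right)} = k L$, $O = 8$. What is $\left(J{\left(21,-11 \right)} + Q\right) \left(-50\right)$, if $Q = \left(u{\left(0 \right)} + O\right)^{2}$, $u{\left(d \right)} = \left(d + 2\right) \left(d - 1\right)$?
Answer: $9750$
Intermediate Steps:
$J{\left(k,L \right)} = L k$
$u{\left(d \right)} = \left(-1 + d\right) \left(2 + d\right)$ ($u{\left(d \right)} = \left(2 + d\right) \left(-1 + d\right) = \left(-1 + d\right) \left(2 + d\right)$)
$Q = 36$ ($Q = \left(\left(-2 + 0 + 0^{2}\right) + 8\right)^{2} = \left(\left(-2 + 0 + 0\right) + 8\right)^{2} = \left(-2 + 8\right)^{2} = 6^{2} = 36$)
$\left(J{\left(21,-11 \right)} + Q\right) \left(-50\right) = \left(\left(-11\right) 21 + 36\right) \left(-50\right) = \left(-231 + 36\right) \left(-50\right) = \left(-195\right) \left(-50\right) = 9750$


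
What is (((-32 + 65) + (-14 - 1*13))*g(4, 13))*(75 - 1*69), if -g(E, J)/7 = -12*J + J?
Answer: 36036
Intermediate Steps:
g(E, J) = 77*J (g(E, J) = -7*(-12*J + J) = -(-77)*J = 77*J)
(((-32 + 65) + (-14 - 1*13))*g(4, 13))*(75 - 1*69) = (((-32 + 65) + (-14 - 1*13))*(77*13))*(75 - 1*69) = ((33 + (-14 - 13))*1001)*(75 - 69) = ((33 - 27)*1001)*6 = (6*1001)*6 = 6006*6 = 36036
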